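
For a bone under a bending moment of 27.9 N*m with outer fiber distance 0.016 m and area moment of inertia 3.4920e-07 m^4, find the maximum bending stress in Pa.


sigma = M * c / I
sigma = 27.9 * 0.016 / 3.4920e-07
M * c = 0.4464
sigma = 1.2784e+06


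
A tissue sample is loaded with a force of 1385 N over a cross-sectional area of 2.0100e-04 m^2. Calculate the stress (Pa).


stress = F / A
stress = 1385 / 2.0100e-04
stress = 6.8905e+06


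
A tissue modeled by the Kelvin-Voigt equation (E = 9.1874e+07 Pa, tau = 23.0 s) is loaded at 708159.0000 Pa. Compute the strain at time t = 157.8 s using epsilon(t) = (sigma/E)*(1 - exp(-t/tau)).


epsilon(t) = (sigma/E) * (1 - exp(-t/tau))
sigma/E = 708159.0000 / 9.1874e+07 = 0.0077
exp(-t/tau) = exp(-157.8 / 23.0) = 0.0010
epsilon = 0.0077 * (1 - 0.0010)
epsilon = 0.0077


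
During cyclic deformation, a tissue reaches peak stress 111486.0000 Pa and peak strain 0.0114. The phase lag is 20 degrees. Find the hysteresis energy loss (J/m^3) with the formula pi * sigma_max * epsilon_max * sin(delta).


E_loss = pi * sigma_max * epsilon_max * sin(delta)
delta = 20 deg = 0.3491 rad
sin(delta) = 0.3420
E_loss = pi * 111486.0000 * 0.0114 * 0.3420
E_loss = 1365.6102


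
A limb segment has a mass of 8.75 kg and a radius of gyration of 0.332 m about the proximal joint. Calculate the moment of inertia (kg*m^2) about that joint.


I = m * k^2
I = 8.75 * 0.332^2
k^2 = 0.1102
I = 0.9645


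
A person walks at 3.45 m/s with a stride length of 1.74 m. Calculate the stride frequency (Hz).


f = v / stride_length
f = 3.45 / 1.74
f = 1.9828


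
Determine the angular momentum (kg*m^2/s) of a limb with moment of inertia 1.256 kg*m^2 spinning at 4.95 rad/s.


L = I * omega
L = 1.256 * 4.95
L = 6.2172


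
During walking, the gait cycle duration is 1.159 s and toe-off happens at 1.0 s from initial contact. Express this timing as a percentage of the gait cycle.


pct = (event_time / cycle_time) * 100
pct = (1.0 / 1.159) * 100
ratio = 0.8628
pct = 86.2813


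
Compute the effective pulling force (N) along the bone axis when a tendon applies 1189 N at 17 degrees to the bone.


F_eff = F_tendon * cos(theta)
theta = 17 deg = 0.2967 rad
cos(theta) = 0.9563
F_eff = 1189 * 0.9563
F_eff = 1137.0464


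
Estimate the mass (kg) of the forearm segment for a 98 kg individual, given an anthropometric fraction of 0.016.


m_segment = body_mass * fraction
m_segment = 98 * 0.016
m_segment = 1.5680


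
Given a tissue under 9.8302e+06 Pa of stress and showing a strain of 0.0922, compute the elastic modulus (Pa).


E = stress / strain
E = 9.8302e+06 / 0.0922
E = 1.0662e+08


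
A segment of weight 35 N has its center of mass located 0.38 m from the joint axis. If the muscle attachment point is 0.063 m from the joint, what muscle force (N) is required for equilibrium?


F_muscle = W * d_load / d_muscle
F_muscle = 35 * 0.38 / 0.063
Numerator = 13.3000
F_muscle = 211.1111


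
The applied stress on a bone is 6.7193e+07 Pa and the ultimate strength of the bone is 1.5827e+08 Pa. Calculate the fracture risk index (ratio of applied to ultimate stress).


FRI = applied / ultimate
FRI = 6.7193e+07 / 1.5827e+08
FRI = 0.4245


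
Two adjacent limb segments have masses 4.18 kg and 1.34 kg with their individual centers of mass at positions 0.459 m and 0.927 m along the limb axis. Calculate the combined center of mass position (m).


COM = (m1*x1 + m2*x2) / (m1 + m2)
COM = (4.18*0.459 + 1.34*0.927) / (4.18 + 1.34)
Numerator = 3.1608
Denominator = 5.5200
COM = 0.5726


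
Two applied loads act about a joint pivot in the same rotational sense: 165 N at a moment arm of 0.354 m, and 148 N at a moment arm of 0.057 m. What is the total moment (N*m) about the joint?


M = F1 * d1 + F2 * d2
M = 165 * 0.354 + 148 * 0.057
M = 58.4100 + 8.4360
M = 66.8460


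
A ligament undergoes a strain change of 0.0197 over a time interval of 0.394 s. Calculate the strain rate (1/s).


strain_rate = delta_strain / delta_t
strain_rate = 0.0197 / 0.394
strain_rate = 0.0500


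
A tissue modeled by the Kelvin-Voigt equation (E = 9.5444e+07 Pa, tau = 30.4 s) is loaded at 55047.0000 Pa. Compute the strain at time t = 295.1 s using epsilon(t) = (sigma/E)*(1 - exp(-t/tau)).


epsilon(t) = (sigma/E) * (1 - exp(-t/tau))
sigma/E = 55047.0000 / 9.5444e+07 = 5.7675e-04
exp(-t/tau) = exp(-295.1 / 30.4) = 6.0842e-05
epsilon = 5.7675e-04 * (1 - 6.0842e-05)
epsilon = 5.7671e-04


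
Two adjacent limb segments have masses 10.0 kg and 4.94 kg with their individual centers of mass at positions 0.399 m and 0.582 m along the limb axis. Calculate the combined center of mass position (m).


COM = (m1*x1 + m2*x2) / (m1 + m2)
COM = (10.0*0.399 + 4.94*0.582) / (10.0 + 4.94)
Numerator = 6.8651
Denominator = 14.9400
COM = 0.4595


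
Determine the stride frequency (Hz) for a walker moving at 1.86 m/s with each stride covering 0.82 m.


f = v / stride_length
f = 1.86 / 0.82
f = 2.2683


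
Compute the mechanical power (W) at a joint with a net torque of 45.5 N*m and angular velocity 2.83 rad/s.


P = M * omega
P = 45.5 * 2.83
P = 128.7650


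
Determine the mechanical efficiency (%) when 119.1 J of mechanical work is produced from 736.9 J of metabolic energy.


eta = (W_mech / E_meta) * 100
eta = (119.1 / 736.9) * 100
ratio = 0.1616
eta = 16.1623


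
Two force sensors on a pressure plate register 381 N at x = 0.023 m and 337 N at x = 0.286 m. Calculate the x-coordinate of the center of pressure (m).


COP_x = (F1*x1 + F2*x2) / (F1 + F2)
COP_x = (381*0.023 + 337*0.286) / (381 + 337)
Numerator = 105.1450
Denominator = 718
COP_x = 0.1464


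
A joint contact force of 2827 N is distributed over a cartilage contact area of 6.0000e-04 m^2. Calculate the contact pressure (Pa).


P = F / A
P = 2827 / 6.0000e-04
P = 4.7117e+06


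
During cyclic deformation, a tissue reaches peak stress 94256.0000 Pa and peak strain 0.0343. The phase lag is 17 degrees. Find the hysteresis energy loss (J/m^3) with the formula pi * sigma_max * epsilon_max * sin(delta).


E_loss = pi * sigma_max * epsilon_max * sin(delta)
delta = 17 deg = 0.2967 rad
sin(delta) = 0.2924
E_loss = pi * 94256.0000 * 0.0343 * 0.2924
E_loss = 2969.5342


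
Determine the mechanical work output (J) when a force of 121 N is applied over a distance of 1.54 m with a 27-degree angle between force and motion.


W = F * d * cos(theta)
theta = 27 deg = 0.4712 rad
cos(theta) = 0.8910
W = 121 * 1.54 * 0.8910
W = 166.0302


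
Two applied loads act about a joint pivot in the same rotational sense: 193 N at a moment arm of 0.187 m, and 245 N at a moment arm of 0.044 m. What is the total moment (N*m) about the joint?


M = F1 * d1 + F2 * d2
M = 193 * 0.187 + 245 * 0.044
M = 36.0910 + 10.7800
M = 46.8710


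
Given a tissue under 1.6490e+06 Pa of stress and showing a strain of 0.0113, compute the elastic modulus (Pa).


E = stress / strain
E = 1.6490e+06 / 0.0113
E = 1.4593e+08


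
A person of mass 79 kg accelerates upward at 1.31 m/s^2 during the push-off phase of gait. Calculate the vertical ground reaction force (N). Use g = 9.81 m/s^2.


GRF = m * (g + a)
GRF = 79 * (9.81 + 1.31)
GRF = 79 * 11.1200
GRF = 878.4800


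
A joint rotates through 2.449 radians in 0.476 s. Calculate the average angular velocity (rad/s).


omega = delta_theta / delta_t
omega = 2.449 / 0.476
omega = 5.1450


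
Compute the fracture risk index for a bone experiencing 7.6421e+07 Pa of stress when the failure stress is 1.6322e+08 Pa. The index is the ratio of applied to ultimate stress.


FRI = applied / ultimate
FRI = 7.6421e+07 / 1.6322e+08
FRI = 0.4682


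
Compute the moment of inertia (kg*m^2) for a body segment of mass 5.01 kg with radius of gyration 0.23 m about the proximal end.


I = m * k^2
I = 5.01 * 0.23^2
k^2 = 0.0529
I = 0.2650


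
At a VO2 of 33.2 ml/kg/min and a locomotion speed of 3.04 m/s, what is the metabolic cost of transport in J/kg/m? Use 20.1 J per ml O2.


Power per kg = VO2 * 20.1 / 60
Power per kg = 33.2 * 20.1 / 60 = 11.1220 W/kg
Cost = power_per_kg / speed
Cost = 11.1220 / 3.04
Cost = 3.6586


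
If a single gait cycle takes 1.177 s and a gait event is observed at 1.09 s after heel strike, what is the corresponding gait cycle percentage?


pct = (event_time / cycle_time) * 100
pct = (1.09 / 1.177) * 100
ratio = 0.9261
pct = 92.6083


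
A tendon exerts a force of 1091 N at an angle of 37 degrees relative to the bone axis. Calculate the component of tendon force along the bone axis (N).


F_eff = F_tendon * cos(theta)
theta = 37 deg = 0.6458 rad
cos(theta) = 0.7986
F_eff = 1091 * 0.7986
F_eff = 871.3113


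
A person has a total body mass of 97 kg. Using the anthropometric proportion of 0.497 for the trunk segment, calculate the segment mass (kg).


m_segment = body_mass * fraction
m_segment = 97 * 0.497
m_segment = 48.2090


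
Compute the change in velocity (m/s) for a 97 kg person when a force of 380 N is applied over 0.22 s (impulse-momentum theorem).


J = F * dt = 380 * 0.22 = 83.6000 N*s
delta_v = J / m
delta_v = 83.6000 / 97
delta_v = 0.8619


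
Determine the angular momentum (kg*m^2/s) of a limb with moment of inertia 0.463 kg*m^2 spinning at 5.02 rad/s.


L = I * omega
L = 0.463 * 5.02
L = 2.3243


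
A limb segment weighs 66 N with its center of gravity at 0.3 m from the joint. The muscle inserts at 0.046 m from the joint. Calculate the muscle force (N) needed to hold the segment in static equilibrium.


F_muscle = W * d_load / d_muscle
F_muscle = 66 * 0.3 / 0.046
Numerator = 19.8000
F_muscle = 430.4348


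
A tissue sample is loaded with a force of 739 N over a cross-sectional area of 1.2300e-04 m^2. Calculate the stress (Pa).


stress = F / A
stress = 739 / 1.2300e-04
stress = 6.0081e+06


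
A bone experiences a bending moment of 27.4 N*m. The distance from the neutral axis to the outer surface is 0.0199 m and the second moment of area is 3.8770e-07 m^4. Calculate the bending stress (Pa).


sigma = M * c / I
sigma = 27.4 * 0.0199 / 3.8770e-07
M * c = 0.5453
sigma = 1.4064e+06


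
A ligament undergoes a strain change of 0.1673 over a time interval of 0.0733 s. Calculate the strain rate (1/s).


strain_rate = delta_strain / delta_t
strain_rate = 0.1673 / 0.0733
strain_rate = 2.2824


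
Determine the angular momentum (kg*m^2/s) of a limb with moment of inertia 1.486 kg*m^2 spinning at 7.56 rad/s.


L = I * omega
L = 1.486 * 7.56
L = 11.2342


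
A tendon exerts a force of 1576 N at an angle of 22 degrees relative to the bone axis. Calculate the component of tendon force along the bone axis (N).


F_eff = F_tendon * cos(theta)
theta = 22 deg = 0.3840 rad
cos(theta) = 0.9272
F_eff = 1576 * 0.9272
F_eff = 1461.2418


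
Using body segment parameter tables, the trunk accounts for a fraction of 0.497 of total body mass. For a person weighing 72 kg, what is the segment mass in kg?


m_segment = body_mass * fraction
m_segment = 72 * 0.497
m_segment = 35.7840


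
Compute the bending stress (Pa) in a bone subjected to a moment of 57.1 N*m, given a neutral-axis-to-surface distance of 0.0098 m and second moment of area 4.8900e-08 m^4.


sigma = M * c / I
sigma = 57.1 * 0.0098 / 4.8900e-08
M * c = 0.5596
sigma = 1.1443e+07


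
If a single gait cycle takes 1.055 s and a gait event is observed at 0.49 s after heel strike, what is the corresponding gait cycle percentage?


pct = (event_time / cycle_time) * 100
pct = (0.49 / 1.055) * 100
ratio = 0.4645
pct = 46.4455


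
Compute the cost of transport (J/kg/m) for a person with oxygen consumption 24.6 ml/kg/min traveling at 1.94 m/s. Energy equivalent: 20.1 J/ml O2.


Power per kg = VO2 * 20.1 / 60
Power per kg = 24.6 * 20.1 / 60 = 8.2410 W/kg
Cost = power_per_kg / speed
Cost = 8.2410 / 1.94
Cost = 4.2479


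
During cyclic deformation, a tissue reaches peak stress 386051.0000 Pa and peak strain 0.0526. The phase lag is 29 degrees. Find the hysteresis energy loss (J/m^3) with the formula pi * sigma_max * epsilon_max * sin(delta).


E_loss = pi * sigma_max * epsilon_max * sin(delta)
delta = 29 deg = 0.5061 rad
sin(delta) = 0.4848
E_loss = pi * 386051.0000 * 0.0526 * 0.4848
E_loss = 30927.9780


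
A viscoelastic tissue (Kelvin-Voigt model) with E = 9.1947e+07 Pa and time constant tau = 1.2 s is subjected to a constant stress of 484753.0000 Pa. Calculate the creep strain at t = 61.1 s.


epsilon(t) = (sigma/E) * (1 - exp(-t/tau))
sigma/E = 484753.0000 / 9.1947e+07 = 0.0053
exp(-t/tau) = exp(-61.1 / 1.2) = 7.7121e-23
epsilon = 0.0053 * (1 - 7.7121e-23)
epsilon = 0.0053


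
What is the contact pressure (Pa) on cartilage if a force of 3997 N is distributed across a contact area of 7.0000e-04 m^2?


P = F / A
P = 3997 / 7.0000e-04
P = 5.7100e+06


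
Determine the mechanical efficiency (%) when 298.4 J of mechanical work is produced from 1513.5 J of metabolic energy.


eta = (W_mech / E_meta) * 100
eta = (298.4 / 1513.5) * 100
ratio = 0.1972
eta = 19.7159


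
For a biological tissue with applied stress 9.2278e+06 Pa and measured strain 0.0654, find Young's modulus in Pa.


E = stress / strain
E = 9.2278e+06 / 0.0654
E = 1.4110e+08


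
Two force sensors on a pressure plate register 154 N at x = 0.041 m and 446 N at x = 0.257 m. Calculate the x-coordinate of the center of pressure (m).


COP_x = (F1*x1 + F2*x2) / (F1 + F2)
COP_x = (154*0.041 + 446*0.257) / (154 + 446)
Numerator = 120.9360
Denominator = 600
COP_x = 0.2016


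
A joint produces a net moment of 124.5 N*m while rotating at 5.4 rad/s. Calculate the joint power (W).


P = M * omega
P = 124.5 * 5.4
P = 672.3000


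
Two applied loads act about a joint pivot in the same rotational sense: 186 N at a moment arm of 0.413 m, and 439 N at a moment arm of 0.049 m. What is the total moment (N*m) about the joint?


M = F1 * d1 + F2 * d2
M = 186 * 0.413 + 439 * 0.049
M = 76.8180 + 21.5110
M = 98.3290


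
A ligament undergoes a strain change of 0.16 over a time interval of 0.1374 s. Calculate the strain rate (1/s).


strain_rate = delta_strain / delta_t
strain_rate = 0.16 / 0.1374
strain_rate = 1.1645


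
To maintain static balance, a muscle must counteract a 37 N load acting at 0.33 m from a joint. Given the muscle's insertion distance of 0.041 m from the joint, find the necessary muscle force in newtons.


F_muscle = W * d_load / d_muscle
F_muscle = 37 * 0.33 / 0.041
Numerator = 12.2100
F_muscle = 297.8049


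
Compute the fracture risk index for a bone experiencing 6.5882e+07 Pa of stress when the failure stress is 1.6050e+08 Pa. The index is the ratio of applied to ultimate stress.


FRI = applied / ultimate
FRI = 6.5882e+07 / 1.6050e+08
FRI = 0.4105


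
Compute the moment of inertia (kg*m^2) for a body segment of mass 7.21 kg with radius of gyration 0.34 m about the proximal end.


I = m * k^2
I = 7.21 * 0.34^2
k^2 = 0.1156
I = 0.8335


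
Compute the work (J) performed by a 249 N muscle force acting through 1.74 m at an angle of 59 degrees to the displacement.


W = F * d * cos(theta)
theta = 59 deg = 1.0297 rad
cos(theta) = 0.5150
W = 249 * 1.74 * 0.5150
W = 223.1454


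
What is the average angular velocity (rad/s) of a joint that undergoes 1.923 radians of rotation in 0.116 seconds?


omega = delta_theta / delta_t
omega = 1.923 / 0.116
omega = 16.5776


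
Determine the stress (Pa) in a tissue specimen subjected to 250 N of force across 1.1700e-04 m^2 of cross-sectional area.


stress = F / A
stress = 250 / 1.1700e-04
stress = 2.1368e+06


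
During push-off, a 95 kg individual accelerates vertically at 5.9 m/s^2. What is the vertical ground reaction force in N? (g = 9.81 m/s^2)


GRF = m * (g + a)
GRF = 95 * (9.81 + 5.9)
GRF = 95 * 15.7100
GRF = 1492.4500


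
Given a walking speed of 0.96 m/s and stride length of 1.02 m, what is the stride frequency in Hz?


f = v / stride_length
f = 0.96 / 1.02
f = 0.9412


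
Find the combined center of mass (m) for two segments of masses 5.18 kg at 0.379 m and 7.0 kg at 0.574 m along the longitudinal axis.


COM = (m1*x1 + m2*x2) / (m1 + m2)
COM = (5.18*0.379 + 7.0*0.574) / (5.18 + 7.0)
Numerator = 5.9812
Denominator = 12.1800
COM = 0.4911


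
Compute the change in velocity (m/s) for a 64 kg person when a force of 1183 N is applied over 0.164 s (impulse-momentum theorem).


J = F * dt = 1183 * 0.164 = 194.0120 N*s
delta_v = J / m
delta_v = 194.0120 / 64
delta_v = 3.0314


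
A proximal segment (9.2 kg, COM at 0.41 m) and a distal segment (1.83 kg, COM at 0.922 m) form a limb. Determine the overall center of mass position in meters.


COM = (m1*x1 + m2*x2) / (m1 + m2)
COM = (9.2*0.41 + 1.83*0.922) / (9.2 + 1.83)
Numerator = 5.4593
Denominator = 11.0300
COM = 0.4949


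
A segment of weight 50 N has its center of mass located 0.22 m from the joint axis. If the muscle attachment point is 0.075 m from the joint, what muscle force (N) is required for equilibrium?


F_muscle = W * d_load / d_muscle
F_muscle = 50 * 0.22 / 0.075
Numerator = 11.0000
F_muscle = 146.6667


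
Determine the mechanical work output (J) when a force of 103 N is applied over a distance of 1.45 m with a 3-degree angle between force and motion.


W = F * d * cos(theta)
theta = 3 deg = 0.0524 rad
cos(theta) = 0.9986
W = 103 * 1.45 * 0.9986
W = 149.1453


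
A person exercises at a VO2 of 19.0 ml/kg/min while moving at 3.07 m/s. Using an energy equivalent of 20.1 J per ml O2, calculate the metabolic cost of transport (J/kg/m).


Power per kg = VO2 * 20.1 / 60
Power per kg = 19.0 * 20.1 / 60 = 6.3650 W/kg
Cost = power_per_kg / speed
Cost = 6.3650 / 3.07
Cost = 2.0733


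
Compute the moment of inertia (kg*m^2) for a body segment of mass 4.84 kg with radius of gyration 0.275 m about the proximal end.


I = m * k^2
I = 4.84 * 0.275^2
k^2 = 0.0756
I = 0.3660


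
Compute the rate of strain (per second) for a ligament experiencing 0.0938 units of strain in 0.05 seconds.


strain_rate = delta_strain / delta_t
strain_rate = 0.0938 / 0.05
strain_rate = 1.8760


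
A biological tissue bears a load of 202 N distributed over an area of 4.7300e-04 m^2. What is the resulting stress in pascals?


stress = F / A
stress = 202 / 4.7300e-04
stress = 427061.3108


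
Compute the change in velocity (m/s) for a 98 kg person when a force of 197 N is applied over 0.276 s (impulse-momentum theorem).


J = F * dt = 197 * 0.276 = 54.3720 N*s
delta_v = J / m
delta_v = 54.3720 / 98
delta_v = 0.5548


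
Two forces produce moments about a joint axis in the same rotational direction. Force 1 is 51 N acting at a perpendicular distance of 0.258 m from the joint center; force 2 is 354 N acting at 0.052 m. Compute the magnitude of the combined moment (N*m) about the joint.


M = F1 * d1 + F2 * d2
M = 51 * 0.258 + 354 * 0.052
M = 13.1580 + 18.4080
M = 31.5660


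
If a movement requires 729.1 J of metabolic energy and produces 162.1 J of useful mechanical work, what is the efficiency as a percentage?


eta = (W_mech / E_meta) * 100
eta = (162.1 / 729.1) * 100
ratio = 0.2223
eta = 22.2329


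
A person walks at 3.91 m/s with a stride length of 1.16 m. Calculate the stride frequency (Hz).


f = v / stride_length
f = 3.91 / 1.16
f = 3.3707


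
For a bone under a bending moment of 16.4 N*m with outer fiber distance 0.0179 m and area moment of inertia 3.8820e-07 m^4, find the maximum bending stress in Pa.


sigma = M * c / I
sigma = 16.4 * 0.0179 / 3.8820e-07
M * c = 0.2936
sigma = 756208.1401


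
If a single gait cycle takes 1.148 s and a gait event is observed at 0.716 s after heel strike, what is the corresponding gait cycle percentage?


pct = (event_time / cycle_time) * 100
pct = (0.716 / 1.148) * 100
ratio = 0.6237
pct = 62.3693


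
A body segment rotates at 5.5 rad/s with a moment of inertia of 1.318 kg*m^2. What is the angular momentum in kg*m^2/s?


L = I * omega
L = 1.318 * 5.5
L = 7.2490


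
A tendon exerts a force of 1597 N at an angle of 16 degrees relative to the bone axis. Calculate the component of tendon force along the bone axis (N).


F_eff = F_tendon * cos(theta)
theta = 16 deg = 0.2793 rad
cos(theta) = 0.9613
F_eff = 1597 * 0.9613
F_eff = 1535.1349


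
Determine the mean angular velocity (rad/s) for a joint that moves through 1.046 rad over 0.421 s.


omega = delta_theta / delta_t
omega = 1.046 / 0.421
omega = 2.4846


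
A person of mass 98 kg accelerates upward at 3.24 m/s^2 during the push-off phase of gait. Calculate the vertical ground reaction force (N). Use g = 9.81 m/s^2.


GRF = m * (g + a)
GRF = 98 * (9.81 + 3.24)
GRF = 98 * 13.0500
GRF = 1278.9000


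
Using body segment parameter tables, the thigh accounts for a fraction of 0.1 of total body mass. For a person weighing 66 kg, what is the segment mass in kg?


m_segment = body_mass * fraction
m_segment = 66 * 0.1
m_segment = 6.6000


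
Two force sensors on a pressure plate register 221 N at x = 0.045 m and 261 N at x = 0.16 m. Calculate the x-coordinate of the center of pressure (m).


COP_x = (F1*x1 + F2*x2) / (F1 + F2)
COP_x = (221*0.045 + 261*0.16) / (221 + 261)
Numerator = 51.7050
Denominator = 482
COP_x = 0.1073


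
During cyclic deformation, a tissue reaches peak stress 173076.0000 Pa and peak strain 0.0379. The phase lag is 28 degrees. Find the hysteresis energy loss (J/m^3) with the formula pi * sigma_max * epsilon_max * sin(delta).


E_loss = pi * sigma_max * epsilon_max * sin(delta)
delta = 28 deg = 0.4887 rad
sin(delta) = 0.4695
E_loss = pi * 173076.0000 * 0.0379 * 0.4695
E_loss = 9674.6491


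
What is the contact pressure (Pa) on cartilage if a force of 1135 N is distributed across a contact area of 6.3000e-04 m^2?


P = F / A
P = 1135 / 6.3000e-04
P = 1.8016e+06


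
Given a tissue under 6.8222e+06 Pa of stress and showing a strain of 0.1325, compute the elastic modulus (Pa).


E = stress / strain
E = 6.8222e+06 / 0.1325
E = 5.1488e+07


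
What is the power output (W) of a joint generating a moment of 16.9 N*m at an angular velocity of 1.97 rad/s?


P = M * omega
P = 16.9 * 1.97
P = 33.2930


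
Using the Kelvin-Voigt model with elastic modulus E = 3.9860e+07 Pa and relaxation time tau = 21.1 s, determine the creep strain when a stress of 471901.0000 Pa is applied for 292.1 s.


epsilon(t) = (sigma/E) * (1 - exp(-t/tau))
sigma/E = 471901.0000 / 3.9860e+07 = 0.0118
exp(-t/tau) = exp(-292.1 / 21.1) = 9.7230e-07
epsilon = 0.0118 * (1 - 9.7230e-07)
epsilon = 0.0118


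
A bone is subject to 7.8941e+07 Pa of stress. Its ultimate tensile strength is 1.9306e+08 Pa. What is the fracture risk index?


FRI = applied / ultimate
FRI = 7.8941e+07 / 1.9306e+08
FRI = 0.4089


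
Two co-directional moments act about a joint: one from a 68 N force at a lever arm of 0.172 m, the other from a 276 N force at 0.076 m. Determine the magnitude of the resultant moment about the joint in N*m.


M = F1 * d1 + F2 * d2
M = 68 * 0.172 + 276 * 0.076
M = 11.6960 + 20.9760
M = 32.6720


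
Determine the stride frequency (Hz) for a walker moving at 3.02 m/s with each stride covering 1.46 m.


f = v / stride_length
f = 3.02 / 1.46
f = 2.0685


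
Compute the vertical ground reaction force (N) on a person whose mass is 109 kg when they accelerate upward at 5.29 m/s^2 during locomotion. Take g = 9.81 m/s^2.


GRF = m * (g + a)
GRF = 109 * (9.81 + 5.29)
GRF = 109 * 15.1000
GRF = 1645.9000


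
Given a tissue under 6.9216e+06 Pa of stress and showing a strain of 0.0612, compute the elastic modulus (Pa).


E = stress / strain
E = 6.9216e+06 / 0.0612
E = 1.1310e+08


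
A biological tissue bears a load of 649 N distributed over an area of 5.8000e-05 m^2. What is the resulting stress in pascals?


stress = F / A
stress = 649 / 5.8000e-05
stress = 1.1190e+07


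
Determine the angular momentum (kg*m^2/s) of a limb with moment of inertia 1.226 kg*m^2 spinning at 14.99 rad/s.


L = I * omega
L = 1.226 * 14.99
L = 18.3777


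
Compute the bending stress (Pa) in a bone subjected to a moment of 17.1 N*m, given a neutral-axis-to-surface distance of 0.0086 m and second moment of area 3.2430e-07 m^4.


sigma = M * c / I
sigma = 17.1 * 0.0086 / 3.2430e-07
M * c = 0.1471
sigma = 453469.0102


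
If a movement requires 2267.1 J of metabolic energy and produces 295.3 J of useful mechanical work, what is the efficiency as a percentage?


eta = (W_mech / E_meta) * 100
eta = (295.3 / 2267.1) * 100
ratio = 0.1303
eta = 13.0255


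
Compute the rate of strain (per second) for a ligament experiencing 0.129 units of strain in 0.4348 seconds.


strain_rate = delta_strain / delta_t
strain_rate = 0.129 / 0.4348
strain_rate = 0.2967


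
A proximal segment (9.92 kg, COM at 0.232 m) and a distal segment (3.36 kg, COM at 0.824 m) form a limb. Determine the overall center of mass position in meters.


COM = (m1*x1 + m2*x2) / (m1 + m2)
COM = (9.92*0.232 + 3.36*0.824) / (9.92 + 3.36)
Numerator = 5.0701
Denominator = 13.2800
COM = 0.3818


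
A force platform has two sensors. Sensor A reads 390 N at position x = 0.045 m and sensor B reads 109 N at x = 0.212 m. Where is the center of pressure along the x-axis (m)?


COP_x = (F1*x1 + F2*x2) / (F1 + F2)
COP_x = (390*0.045 + 109*0.212) / (390 + 109)
Numerator = 40.6580
Denominator = 499
COP_x = 0.0815


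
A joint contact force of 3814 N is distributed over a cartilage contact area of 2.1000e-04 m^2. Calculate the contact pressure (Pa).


P = F / A
P = 3814 / 2.1000e-04
P = 1.8162e+07


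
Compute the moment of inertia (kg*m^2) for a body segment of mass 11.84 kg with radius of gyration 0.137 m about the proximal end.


I = m * k^2
I = 11.84 * 0.137^2
k^2 = 0.0188
I = 0.2222


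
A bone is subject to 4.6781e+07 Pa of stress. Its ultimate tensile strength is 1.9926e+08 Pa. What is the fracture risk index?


FRI = applied / ultimate
FRI = 4.6781e+07 / 1.9926e+08
FRI = 0.2348


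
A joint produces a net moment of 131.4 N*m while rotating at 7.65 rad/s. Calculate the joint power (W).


P = M * omega
P = 131.4 * 7.65
P = 1005.2100


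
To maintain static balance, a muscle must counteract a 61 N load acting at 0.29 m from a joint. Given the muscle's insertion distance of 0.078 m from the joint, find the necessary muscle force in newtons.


F_muscle = W * d_load / d_muscle
F_muscle = 61 * 0.29 / 0.078
Numerator = 17.6900
F_muscle = 226.7949


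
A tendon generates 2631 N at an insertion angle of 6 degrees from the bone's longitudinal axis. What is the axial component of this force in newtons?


F_eff = F_tendon * cos(theta)
theta = 6 deg = 0.1047 rad
cos(theta) = 0.9945
F_eff = 2631 * 0.9945
F_eff = 2616.5871


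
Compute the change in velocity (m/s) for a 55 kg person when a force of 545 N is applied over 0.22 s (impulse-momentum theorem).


J = F * dt = 545 * 0.22 = 119.9000 N*s
delta_v = J / m
delta_v = 119.9000 / 55
delta_v = 2.1800


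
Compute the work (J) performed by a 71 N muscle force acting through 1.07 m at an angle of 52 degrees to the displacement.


W = F * d * cos(theta)
theta = 52 deg = 0.9076 rad
cos(theta) = 0.6157
W = 71 * 1.07 * 0.6157
W = 46.7718


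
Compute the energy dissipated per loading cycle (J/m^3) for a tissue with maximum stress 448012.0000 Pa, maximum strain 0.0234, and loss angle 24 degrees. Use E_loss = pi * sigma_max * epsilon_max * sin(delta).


E_loss = pi * sigma_max * epsilon_max * sin(delta)
delta = 24 deg = 0.4189 rad
sin(delta) = 0.4067
E_loss = pi * 448012.0000 * 0.0234 * 0.4067
E_loss = 13395.8007


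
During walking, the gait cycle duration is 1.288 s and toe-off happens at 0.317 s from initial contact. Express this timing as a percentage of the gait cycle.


pct = (event_time / cycle_time) * 100
pct = (0.317 / 1.288) * 100
ratio = 0.2461
pct = 24.6118


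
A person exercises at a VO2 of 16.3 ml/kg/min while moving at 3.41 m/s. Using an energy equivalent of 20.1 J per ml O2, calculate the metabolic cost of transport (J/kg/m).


Power per kg = VO2 * 20.1 / 60
Power per kg = 16.3 * 20.1 / 60 = 5.4605 W/kg
Cost = power_per_kg / speed
Cost = 5.4605 / 3.41
Cost = 1.6013


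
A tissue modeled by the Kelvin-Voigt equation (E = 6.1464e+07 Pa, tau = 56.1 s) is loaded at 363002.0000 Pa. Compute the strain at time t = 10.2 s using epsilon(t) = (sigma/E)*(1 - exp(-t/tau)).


epsilon(t) = (sigma/E) * (1 - exp(-t/tau))
sigma/E = 363002.0000 / 6.1464e+07 = 0.0059
exp(-t/tau) = exp(-10.2 / 56.1) = 0.8338
epsilon = 0.0059 * (1 - 0.8338)
epsilon = 9.8184e-04


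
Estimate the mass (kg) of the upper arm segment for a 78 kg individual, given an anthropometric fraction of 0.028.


m_segment = body_mass * fraction
m_segment = 78 * 0.028
m_segment = 2.1840


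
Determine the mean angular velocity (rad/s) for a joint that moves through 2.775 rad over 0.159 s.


omega = delta_theta / delta_t
omega = 2.775 / 0.159
omega = 17.4528


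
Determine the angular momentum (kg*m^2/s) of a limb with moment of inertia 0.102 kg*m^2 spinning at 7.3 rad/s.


L = I * omega
L = 0.102 * 7.3
L = 0.7446


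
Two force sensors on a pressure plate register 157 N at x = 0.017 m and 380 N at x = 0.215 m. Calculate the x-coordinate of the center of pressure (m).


COP_x = (F1*x1 + F2*x2) / (F1 + F2)
COP_x = (157*0.017 + 380*0.215) / (157 + 380)
Numerator = 84.3690
Denominator = 537
COP_x = 0.1571


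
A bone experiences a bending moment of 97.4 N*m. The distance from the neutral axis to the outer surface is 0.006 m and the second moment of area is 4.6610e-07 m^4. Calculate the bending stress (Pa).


sigma = M * c / I
sigma = 97.4 * 0.006 / 4.6610e-07
M * c = 0.5844
sigma = 1.2538e+06


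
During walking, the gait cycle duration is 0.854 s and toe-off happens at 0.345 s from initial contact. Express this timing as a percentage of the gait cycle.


pct = (event_time / cycle_time) * 100
pct = (0.345 / 0.854) * 100
ratio = 0.4040
pct = 40.3981


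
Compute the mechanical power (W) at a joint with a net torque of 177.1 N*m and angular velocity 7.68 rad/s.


P = M * omega
P = 177.1 * 7.68
P = 1360.1280


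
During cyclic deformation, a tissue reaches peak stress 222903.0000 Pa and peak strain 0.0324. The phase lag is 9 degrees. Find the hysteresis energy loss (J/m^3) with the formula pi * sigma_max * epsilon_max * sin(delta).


E_loss = pi * sigma_max * epsilon_max * sin(delta)
delta = 9 deg = 0.1571 rad
sin(delta) = 0.1564
E_loss = pi * 222903.0000 * 0.0324 * 0.1564
E_loss = 3549.3043


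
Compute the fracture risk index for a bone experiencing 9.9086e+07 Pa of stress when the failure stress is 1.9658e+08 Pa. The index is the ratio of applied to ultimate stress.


FRI = applied / ultimate
FRI = 9.9086e+07 / 1.9658e+08
FRI = 0.5040


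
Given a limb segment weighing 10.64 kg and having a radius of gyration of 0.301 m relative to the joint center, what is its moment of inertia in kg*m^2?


I = m * k^2
I = 10.64 * 0.301^2
k^2 = 0.0906
I = 0.9640


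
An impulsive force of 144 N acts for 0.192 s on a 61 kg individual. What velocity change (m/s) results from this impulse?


J = F * dt = 144 * 0.192 = 27.6480 N*s
delta_v = J / m
delta_v = 27.6480 / 61
delta_v = 0.4532


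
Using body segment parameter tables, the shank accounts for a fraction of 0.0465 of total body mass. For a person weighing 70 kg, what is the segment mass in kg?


m_segment = body_mass * fraction
m_segment = 70 * 0.0465
m_segment = 3.2550


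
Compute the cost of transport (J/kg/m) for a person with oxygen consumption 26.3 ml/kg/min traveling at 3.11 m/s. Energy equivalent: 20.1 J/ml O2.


Power per kg = VO2 * 20.1 / 60
Power per kg = 26.3 * 20.1 / 60 = 8.8105 W/kg
Cost = power_per_kg / speed
Cost = 8.8105 / 3.11
Cost = 2.8330


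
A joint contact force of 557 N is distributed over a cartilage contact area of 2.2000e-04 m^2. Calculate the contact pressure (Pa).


P = F / A
P = 557 / 2.2000e-04
P = 2.5318e+06


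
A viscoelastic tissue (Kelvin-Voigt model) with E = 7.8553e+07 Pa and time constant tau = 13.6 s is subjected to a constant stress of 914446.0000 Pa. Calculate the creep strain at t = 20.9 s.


epsilon(t) = (sigma/E) * (1 - exp(-t/tau))
sigma/E = 914446.0000 / 7.8553e+07 = 0.0116
exp(-t/tau) = exp(-20.9 / 13.6) = 0.2151
epsilon = 0.0116 * (1 - 0.2151)
epsilon = 0.0091


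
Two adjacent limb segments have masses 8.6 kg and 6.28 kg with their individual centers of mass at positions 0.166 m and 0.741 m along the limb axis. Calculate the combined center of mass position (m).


COM = (m1*x1 + m2*x2) / (m1 + m2)
COM = (8.6*0.166 + 6.28*0.741) / (8.6 + 6.28)
Numerator = 6.0811
Denominator = 14.8800
COM = 0.4087


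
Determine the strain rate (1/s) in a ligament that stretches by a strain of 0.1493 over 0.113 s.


strain_rate = delta_strain / delta_t
strain_rate = 0.1493 / 0.113
strain_rate = 1.3212


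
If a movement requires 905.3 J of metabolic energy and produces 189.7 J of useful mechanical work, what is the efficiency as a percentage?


eta = (W_mech / E_meta) * 100
eta = (189.7 / 905.3) * 100
ratio = 0.2095
eta = 20.9544


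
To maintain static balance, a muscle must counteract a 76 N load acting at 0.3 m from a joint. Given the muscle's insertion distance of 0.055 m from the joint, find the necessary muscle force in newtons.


F_muscle = W * d_load / d_muscle
F_muscle = 76 * 0.3 / 0.055
Numerator = 22.8000
F_muscle = 414.5455


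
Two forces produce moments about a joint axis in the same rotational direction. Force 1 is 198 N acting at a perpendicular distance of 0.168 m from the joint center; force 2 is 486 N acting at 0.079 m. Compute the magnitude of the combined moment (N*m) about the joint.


M = F1 * d1 + F2 * d2
M = 198 * 0.168 + 486 * 0.079
M = 33.2640 + 38.3940
M = 71.6580


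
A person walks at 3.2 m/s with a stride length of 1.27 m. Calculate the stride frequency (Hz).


f = v / stride_length
f = 3.2 / 1.27
f = 2.5197


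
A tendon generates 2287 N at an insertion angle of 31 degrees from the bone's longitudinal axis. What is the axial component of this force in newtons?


F_eff = F_tendon * cos(theta)
theta = 31 deg = 0.5411 rad
cos(theta) = 0.8572
F_eff = 2287 * 0.8572
F_eff = 1960.3416


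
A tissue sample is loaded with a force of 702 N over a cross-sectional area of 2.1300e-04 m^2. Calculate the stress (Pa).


stress = F / A
stress = 702 / 2.1300e-04
stress = 3.2958e+06


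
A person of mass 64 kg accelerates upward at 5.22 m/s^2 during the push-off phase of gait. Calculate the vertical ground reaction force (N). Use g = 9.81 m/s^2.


GRF = m * (g + a)
GRF = 64 * (9.81 + 5.22)
GRF = 64 * 15.0300
GRF = 961.9200


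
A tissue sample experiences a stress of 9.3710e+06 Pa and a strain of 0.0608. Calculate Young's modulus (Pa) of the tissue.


E = stress / strain
E = 9.3710e+06 / 0.0608
E = 1.5413e+08


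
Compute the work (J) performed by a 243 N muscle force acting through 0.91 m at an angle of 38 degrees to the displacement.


W = F * d * cos(theta)
theta = 38 deg = 0.6632 rad
cos(theta) = 0.7880
W = 243 * 0.91 * 0.7880
W = 174.2528


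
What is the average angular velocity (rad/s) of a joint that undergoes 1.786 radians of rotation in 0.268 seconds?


omega = delta_theta / delta_t
omega = 1.786 / 0.268
omega = 6.6642


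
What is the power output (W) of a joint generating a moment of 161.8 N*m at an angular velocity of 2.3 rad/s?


P = M * omega
P = 161.8 * 2.3
P = 372.1400


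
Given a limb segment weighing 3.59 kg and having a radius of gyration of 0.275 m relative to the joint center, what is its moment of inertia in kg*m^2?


I = m * k^2
I = 3.59 * 0.275^2
k^2 = 0.0756
I = 0.2715


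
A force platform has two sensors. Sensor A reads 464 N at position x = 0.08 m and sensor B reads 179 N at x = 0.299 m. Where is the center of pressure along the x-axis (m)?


COP_x = (F1*x1 + F2*x2) / (F1 + F2)
COP_x = (464*0.08 + 179*0.299) / (464 + 179)
Numerator = 90.6410
Denominator = 643
COP_x = 0.1410


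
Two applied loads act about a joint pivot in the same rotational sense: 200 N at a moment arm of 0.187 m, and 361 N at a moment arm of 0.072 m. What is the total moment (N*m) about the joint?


M = F1 * d1 + F2 * d2
M = 200 * 0.187 + 361 * 0.072
M = 37.4000 + 25.9920
M = 63.3920


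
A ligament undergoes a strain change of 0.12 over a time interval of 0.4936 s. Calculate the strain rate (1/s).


strain_rate = delta_strain / delta_t
strain_rate = 0.12 / 0.4936
strain_rate = 0.2431


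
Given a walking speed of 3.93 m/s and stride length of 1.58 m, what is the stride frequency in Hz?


f = v / stride_length
f = 3.93 / 1.58
f = 2.4873


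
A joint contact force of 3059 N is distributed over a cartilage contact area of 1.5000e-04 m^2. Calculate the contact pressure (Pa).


P = F / A
P = 3059 / 1.5000e-04
P = 2.0393e+07


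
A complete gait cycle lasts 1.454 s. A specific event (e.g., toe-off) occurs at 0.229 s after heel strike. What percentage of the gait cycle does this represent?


pct = (event_time / cycle_time) * 100
pct = (0.229 / 1.454) * 100
ratio = 0.1575
pct = 15.7497


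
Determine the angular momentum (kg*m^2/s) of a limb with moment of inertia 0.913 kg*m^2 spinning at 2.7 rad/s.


L = I * omega
L = 0.913 * 2.7
L = 2.4651


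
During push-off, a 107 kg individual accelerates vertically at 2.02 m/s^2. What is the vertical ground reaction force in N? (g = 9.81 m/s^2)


GRF = m * (g + a)
GRF = 107 * (9.81 + 2.02)
GRF = 107 * 11.8300
GRF = 1265.8100


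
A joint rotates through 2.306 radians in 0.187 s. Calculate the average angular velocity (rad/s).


omega = delta_theta / delta_t
omega = 2.306 / 0.187
omega = 12.3316


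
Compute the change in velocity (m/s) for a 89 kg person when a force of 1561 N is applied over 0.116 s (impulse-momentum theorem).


J = F * dt = 1561 * 0.116 = 181.0760 N*s
delta_v = J / m
delta_v = 181.0760 / 89
delta_v = 2.0346


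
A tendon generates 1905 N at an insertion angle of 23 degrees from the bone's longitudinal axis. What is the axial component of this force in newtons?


F_eff = F_tendon * cos(theta)
theta = 23 deg = 0.4014 rad
cos(theta) = 0.9205
F_eff = 1905 * 0.9205
F_eff = 1753.5617


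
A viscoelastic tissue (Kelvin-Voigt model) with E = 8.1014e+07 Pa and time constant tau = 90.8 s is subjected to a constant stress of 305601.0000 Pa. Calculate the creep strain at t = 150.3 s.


epsilon(t) = (sigma/E) * (1 - exp(-t/tau))
sigma/E = 305601.0000 / 8.1014e+07 = 0.0038
exp(-t/tau) = exp(-150.3 / 90.8) = 0.1910
epsilon = 0.0038 * (1 - 0.1910)
epsilon = 0.0031


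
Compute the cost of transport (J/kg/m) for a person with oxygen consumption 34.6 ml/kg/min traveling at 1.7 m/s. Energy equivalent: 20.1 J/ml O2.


Power per kg = VO2 * 20.1 / 60
Power per kg = 34.6 * 20.1 / 60 = 11.5910 W/kg
Cost = power_per_kg / speed
Cost = 11.5910 / 1.7
Cost = 6.8182


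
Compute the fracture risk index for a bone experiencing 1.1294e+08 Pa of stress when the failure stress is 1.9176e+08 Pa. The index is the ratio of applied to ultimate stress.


FRI = applied / ultimate
FRI = 1.1294e+08 / 1.9176e+08
FRI = 0.5890


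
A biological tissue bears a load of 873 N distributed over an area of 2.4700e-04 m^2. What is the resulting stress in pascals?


stress = F / A
stress = 873 / 2.4700e-04
stress = 3.5344e+06


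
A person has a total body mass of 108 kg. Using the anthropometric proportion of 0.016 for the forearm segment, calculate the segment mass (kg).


m_segment = body_mass * fraction
m_segment = 108 * 0.016
m_segment = 1.7280
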